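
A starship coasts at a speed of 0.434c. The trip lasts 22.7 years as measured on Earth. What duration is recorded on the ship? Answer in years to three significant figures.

τ = 20.5 years

γ = 1/√(1 − 0.434²) = 1/√0.8116 = 1.110
The interval measured on Earth is the dilated one; the clock on the ship measures the proper time τ = Δt/γ = 22.7/1.110 years.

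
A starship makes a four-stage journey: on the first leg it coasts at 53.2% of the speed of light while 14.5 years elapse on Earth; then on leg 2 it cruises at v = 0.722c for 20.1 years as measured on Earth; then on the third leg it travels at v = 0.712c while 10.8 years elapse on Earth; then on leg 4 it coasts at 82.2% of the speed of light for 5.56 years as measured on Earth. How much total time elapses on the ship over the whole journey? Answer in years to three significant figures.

τ = 36.9 years

Leg 1: β = 0.532; γ = 1/√(1 − 0.532²) = 1/√0.7170 = 1.181; τ_1 = 14.5/1.181 = 12.28 years.
Leg 2: γ = 1/√(1 − 0.722²) = 1/√0.4787 = 1.445; τ_2 = 20.1/1.445 = 13.91 years.
Leg 3: γ = 1/√(1 − 0.712²) = 1/√0.4931 = 1.424; τ_3 = 10.8/1.424 = 7.584 years.
Leg 4: β = 0.822; γ = 1/√(1 − 0.822²) = 1/√0.3243 = 1.756; τ_4 = 5.56/1.756 = 3.166 years.
Total: 12.28 + 13.91 + 7.584 + 3.166 years.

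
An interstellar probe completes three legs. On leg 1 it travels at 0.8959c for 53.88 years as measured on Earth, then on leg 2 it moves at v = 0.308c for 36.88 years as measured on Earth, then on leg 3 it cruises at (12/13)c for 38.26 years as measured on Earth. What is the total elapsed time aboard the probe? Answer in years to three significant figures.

τ = 73.7 years

Leg 1: γ = 1/√(1 − 0.8959²) = 1/√0.1974 = 2.251; τ_1 = 53.88/2.251 = 23.94 years.
Leg 2: γ = 1/√(1 − 0.308²) = 1/√0.9051 = 1.051; τ_2 = 36.88/1.051 = 35.09 years.
Leg 3: γ = 1/√(1 − (12/13)²) = 13/5 = 2.600; τ_3 = 38.26/2.600 = 14.72 years.
Total: 23.94 + 35.09 + 14.72 years.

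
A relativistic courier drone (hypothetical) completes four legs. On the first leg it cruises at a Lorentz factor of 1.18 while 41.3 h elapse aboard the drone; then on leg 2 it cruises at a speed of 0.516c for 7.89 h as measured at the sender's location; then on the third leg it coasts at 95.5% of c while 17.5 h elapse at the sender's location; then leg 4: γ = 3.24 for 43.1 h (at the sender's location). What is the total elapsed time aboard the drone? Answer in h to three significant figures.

Leg 1: 41.3 h is already measured aboard the drone.
Leg 2: γ = 1/√(1 − 0.516²) = 1/√0.7337 = 1.167; τ_2 = 7.89/1.167 = 6.758 h.
Leg 3: β = 0.955; γ = 1/√(1 − 0.955²) = 1/√0.08798 = 3.371; τ_3 = 17.5/3.371 = 5.191 h.
Leg 4: γ = 3.24; τ_4 = 43.1/3.240 = 13.30 h.
Total: 41.30 + 6.758 + 5.191 + 13.30 h.

τ = 66.6 h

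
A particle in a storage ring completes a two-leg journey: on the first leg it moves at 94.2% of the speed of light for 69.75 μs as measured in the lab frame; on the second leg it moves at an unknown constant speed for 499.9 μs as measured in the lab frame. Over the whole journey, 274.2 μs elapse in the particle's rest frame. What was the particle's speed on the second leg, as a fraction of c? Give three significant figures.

β = 0.865

Leg 1: β = 0.942; γ = 1/√(1 − 0.942²) = 1/√0.1126 = 2.980; τ_1 = 69.75/2.980 = 23.41 μs.
Leg 2: speed unknown; τ_2 = 499.9/γ_2.
Total proper time: 23.41 + τ_2 = 274.2, so τ_2 = 274.2 − 23.41 = 250.8 μs.
γ_2 = 499.9/250.8 = 1.993; β = √(1 − 1/γ²) = √0.7483.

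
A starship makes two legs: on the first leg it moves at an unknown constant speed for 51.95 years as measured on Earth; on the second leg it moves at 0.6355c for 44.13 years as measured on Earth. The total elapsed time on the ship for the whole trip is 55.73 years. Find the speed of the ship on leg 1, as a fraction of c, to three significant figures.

β = 0.909

Leg 1: speed unknown; τ_1 = 51.95/γ_1.
Leg 2: γ = 1/√(1 − 0.6355²) = 1/√0.5961 = 1.295; τ_2 = 44.13/1.295 = 34.07 years.
Total proper time: τ_1 + 34.07 = 55.73, so τ_1 = 55.73 − 34.07 = 21.66 years.
γ_1 = 51.95/21.66 = 2.399; β = √(1 − 1/γ²) = √0.8262.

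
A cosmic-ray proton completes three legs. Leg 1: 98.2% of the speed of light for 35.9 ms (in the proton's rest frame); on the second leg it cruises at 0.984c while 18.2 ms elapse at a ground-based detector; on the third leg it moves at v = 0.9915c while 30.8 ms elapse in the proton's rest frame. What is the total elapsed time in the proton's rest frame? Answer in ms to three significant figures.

Leg 1: 35.9 ms is already measured in the proton's rest frame.
Leg 2: γ = 1/√(1 − 0.984²) = 1/√0.03174 = 5.613; τ_2 = 18.2/5.613 = 3.243 ms.
Leg 3: 30.8 ms is already measured in the proton's rest frame.
Total: 35.90 + 3.243 + 30.80 ms.

τ = 69.9 ms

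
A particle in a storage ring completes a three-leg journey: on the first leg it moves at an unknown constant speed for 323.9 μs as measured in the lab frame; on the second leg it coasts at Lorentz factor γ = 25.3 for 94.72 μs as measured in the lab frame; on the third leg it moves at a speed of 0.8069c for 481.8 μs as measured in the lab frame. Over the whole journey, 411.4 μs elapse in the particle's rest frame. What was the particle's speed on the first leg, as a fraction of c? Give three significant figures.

β = 0.925

Leg 1: speed unknown; τ_1 = 323.9/γ_1.
Leg 2: γ = 25.3; τ_2 = 94.72/25.30 = 3.744 μs.
Leg 3: γ = 1/√(1 − 0.8069²) = 1/√0.3489 = 1.693; τ_3 = 481.8/1.693 = 284.6 μs.
Total proper time: τ_1 + 3.744 + 284.6 = 411.4, so τ_1 = 411.4 − 288.3 = 123.1 μs.
γ_1 = 323.9/123.1 = 2.632; β = √(1 − 1/γ²) = √0.8556.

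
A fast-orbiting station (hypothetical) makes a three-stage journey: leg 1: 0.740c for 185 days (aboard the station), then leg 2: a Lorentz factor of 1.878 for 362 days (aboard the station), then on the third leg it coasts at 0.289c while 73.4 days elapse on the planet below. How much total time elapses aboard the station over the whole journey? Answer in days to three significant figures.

Leg 1: 185 days is already measured aboard the station.
Leg 2: 362 days is already measured aboard the station.
Leg 3: γ = 1/√(1 − 0.289²) = 1/√0.9165 = 1.045; τ_3 = 73.4/1.045 = 70.27 days.
Total: 185.0 + 362.0 + 70.27 days.

τ = 617 days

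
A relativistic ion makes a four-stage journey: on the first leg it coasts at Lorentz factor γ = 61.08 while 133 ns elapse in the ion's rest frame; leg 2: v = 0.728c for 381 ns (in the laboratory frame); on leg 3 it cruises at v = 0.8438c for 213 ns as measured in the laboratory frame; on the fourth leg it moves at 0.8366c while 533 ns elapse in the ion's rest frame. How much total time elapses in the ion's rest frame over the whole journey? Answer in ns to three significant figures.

Leg 1: 133 ns is already measured in the ion's rest frame.
Leg 2: γ = 1/√(1 − 0.728²) = 1/√0.4700 = 1.459; τ_2 = 381/1.459 = 261.2 ns.
Leg 3: γ = 1/√(1 − 0.8438²) = 1/√0.2880 = 1.863; τ_3 = 213/1.863 = 114.3 ns.
Leg 4: 533 ns is already measured in the ion's rest frame.
Total: 133.0 + 261.2 + 114.3 + 533.0 ns.

τ = 1040 ns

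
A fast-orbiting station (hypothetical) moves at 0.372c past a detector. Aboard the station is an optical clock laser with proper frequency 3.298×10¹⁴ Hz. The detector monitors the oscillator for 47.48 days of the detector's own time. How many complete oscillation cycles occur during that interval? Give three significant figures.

N = 1.26×10²¹

γ = 1/√(1 − 0.372²) = 1/√0.8616 = 1.077
During 47.48 days of lab time, the oscillator's proper time advances by τ = Δt/γ = 47.48/1.077 = 44.07 days = 3.808×10⁶ s.
N = f × τ = 3.298×10¹⁴ × 3.808×10⁶ = 1.256×10²¹.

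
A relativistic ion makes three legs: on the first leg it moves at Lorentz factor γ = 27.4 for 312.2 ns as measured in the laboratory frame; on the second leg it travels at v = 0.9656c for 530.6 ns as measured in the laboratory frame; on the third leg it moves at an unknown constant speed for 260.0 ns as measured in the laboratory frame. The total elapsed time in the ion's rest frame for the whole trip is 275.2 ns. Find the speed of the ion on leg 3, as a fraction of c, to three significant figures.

β = 0.875

Leg 1: γ = 27.4; τ_1 = 312.2/27.40 = 11.39 ns.
Leg 2: γ = 1/√(1 − 0.9656²) = 1/√0.06762 = 3.846; τ_2 = 530.6/3.846 = 138.0 ns.
Leg 3: speed unknown; τ_3 = 260.0/γ_3.
Total proper time: 11.39 + 138.0 + τ_3 = 275.2, so τ_3 = 275.2 − 149.4 = 125.8 ns.
γ_3 = 260.0/125.8 = 2.066; β = √(1 − 1/γ²) = √0.7658.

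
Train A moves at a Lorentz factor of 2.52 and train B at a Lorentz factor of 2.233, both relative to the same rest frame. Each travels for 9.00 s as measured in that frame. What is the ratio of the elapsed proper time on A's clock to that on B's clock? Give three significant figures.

τ_A/τ_B = 0.886

A: γ = 2.52. B: γ = 2.233.
τ_A/τ_B = γ_B/γ_A = 2.233/2.520 = 0.8861, so τ_A/τ_B = 0.8861.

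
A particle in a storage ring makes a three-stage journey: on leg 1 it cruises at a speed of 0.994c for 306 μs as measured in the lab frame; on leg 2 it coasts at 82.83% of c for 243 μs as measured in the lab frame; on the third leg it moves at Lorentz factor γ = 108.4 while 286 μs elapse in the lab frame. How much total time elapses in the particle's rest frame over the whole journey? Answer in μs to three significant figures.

Leg 1: γ = 1/√(1 − 0.994²) = 1/√0.01196 = 9.142; τ_1 = 306/9.142 = 33.47 μs.
Leg 2: β = 0.8283; γ = 1/√(1 − 0.8283²) = 1/√0.3139 = 1.785; τ_2 = 243/1.785 = 136.1 μs.
Leg 3: γ = 108.4; τ_3 = 286/108.4 = 2.638 μs.
Total: 33.47 + 136.1 + 2.638 μs.

τ = 172 μs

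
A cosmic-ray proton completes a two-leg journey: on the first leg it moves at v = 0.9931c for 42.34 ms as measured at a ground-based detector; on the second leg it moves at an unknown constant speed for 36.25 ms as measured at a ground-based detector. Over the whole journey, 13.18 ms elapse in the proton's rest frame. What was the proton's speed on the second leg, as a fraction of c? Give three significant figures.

Leg 1: γ = 1/√(1 − 0.9931²) = 1/√0.01375 = 8.527; τ_1 = 42.34/8.527 = 4.965 ms.
Leg 2: speed unknown; τ_2 = 36.25/γ_2.
Total proper time: 4.965 + τ_2 = 13.18, so τ_2 = 13.18 − 4.965 = 8.215 ms.
γ_2 = 36.25/8.215 = 4.413; β = √(1 − 1/γ²) = √0.9486.

β = 0.974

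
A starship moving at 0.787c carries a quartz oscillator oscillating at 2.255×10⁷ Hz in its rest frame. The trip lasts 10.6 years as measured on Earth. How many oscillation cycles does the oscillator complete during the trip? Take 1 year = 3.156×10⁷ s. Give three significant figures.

N = 4.65×10¹⁵

γ = 1/√(1 − 0.787²) = 1/√0.3806 = 1.621
The oscillator's own cycle count is N = f × τ where τ is the proper time on the ship. τ = Δt/γ = 10.6/1.621 = 6.540 years = 2.064×10⁸ s.
N = 2.255×10⁷ × 2.064×10⁸ = 4.654×10¹⁵.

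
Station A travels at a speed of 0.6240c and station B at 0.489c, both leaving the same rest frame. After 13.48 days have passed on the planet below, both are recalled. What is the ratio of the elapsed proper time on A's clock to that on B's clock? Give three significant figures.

A: γ = 1/√(1 − 0.6240²) = 1/√0.6106 = 1.280. B: γ = 1/√(1 − 0.489²) = 1/√0.7609 = 1.146.
τ_A/τ_B = γ_B/γ_A = 1.146/1.280 = 0.8958, so τ_A/τ_B = 0.8958.

τ_A/τ_B = 0.896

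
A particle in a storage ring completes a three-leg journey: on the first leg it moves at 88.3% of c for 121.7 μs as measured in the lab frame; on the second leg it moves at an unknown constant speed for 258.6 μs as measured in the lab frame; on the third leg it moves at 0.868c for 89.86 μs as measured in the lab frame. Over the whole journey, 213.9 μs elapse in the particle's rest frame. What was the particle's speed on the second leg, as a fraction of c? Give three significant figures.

Leg 1: β = 0.883; γ = 1/√(1 − 0.883²) = 1/√0.2203 = 2.131; τ_1 = 121.7/2.131 = 57.12 μs.
Leg 2: speed unknown; τ_2 = 258.6/γ_2.
Leg 3: γ = 1/√(1 − 0.868²) = 1/√0.2466 = 2.014; τ_3 = 89.86/2.014 = 44.62 μs.
Total proper time: 57.12 + τ_2 + 44.62 = 213.9, so τ_2 = 213.9 − 101.7 = 112.2 μs.
γ_2 = 258.6/112.2 = 2.306; β = √(1 − 1/γ²) = √0.8119.

β = 0.901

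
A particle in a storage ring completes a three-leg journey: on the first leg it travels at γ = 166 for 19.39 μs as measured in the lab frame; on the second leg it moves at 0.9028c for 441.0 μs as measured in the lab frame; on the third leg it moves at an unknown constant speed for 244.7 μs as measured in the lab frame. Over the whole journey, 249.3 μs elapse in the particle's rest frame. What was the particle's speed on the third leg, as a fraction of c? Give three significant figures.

Leg 1: γ = 166; τ_1 = 19.39/166.0 = 0.1168 μs.
Leg 2: γ = 1/√(1 − 0.9028²) = 1/√0.1850 = 2.325; τ_2 = 441.0/2.325 = 189.7 μs.
Leg 3: speed unknown; τ_3 = 244.7/γ_3.
Total proper time: 0.1168 + 189.7 + τ_3 = 249.3, so τ_3 = 249.3 − 189.8 = 59.53 μs.
γ_3 = 244.7/59.53 = 4.111; β = √(1 − 1/γ²) = √0.9408.

β = 0.970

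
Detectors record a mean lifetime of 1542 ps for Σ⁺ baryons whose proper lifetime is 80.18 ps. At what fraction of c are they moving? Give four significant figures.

γ = Δt/τ₀ = 1542/80.18 = 19.23
β = √(1 − 1/γ²) = √(1 − 0.002704) = √0.9973

β = 0.9986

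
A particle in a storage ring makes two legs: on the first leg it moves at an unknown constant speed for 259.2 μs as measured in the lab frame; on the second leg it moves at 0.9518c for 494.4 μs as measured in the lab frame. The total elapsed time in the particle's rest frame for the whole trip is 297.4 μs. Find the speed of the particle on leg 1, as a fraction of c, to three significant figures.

Leg 1: speed unknown; τ_1 = 259.2/γ_1.
Leg 2: γ = 1/√(1 − 0.9518²) = 1/√0.09408 = 3.260; τ_2 = 494.4/3.260 = 151.6 μs.
Total proper time: τ_1 + 151.6 = 297.4, so τ_1 = 297.4 − 151.6 = 145.8 μs.
γ_1 = 259.2/145.8 = 1.778; β = √(1 − 1/γ²) = √0.6838.

β = 0.827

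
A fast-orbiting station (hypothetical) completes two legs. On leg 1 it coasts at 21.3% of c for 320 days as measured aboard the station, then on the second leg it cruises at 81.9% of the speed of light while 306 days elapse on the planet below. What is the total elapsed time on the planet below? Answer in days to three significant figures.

Leg 1: β = 0.213; γ = 1/√(1 − 0.213²) = 1/√0.9546 = 1.023; Δt_1 = 1.023 × 320 = 327.5 days.
Leg 2: 306 days is already measured on the planet below.
Total: 327.5 + 306.0 days.

Δt = 634 days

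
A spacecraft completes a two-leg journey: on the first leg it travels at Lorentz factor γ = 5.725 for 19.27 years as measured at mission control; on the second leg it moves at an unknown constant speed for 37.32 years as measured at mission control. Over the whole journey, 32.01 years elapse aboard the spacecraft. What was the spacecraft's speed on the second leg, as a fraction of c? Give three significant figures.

Leg 1: γ = 5.725; τ_1 = 19.27/5.725 = 3.366 years.
Leg 2: speed unknown; τ_2 = 37.32/γ_2.
Total proper time: 3.366 + τ_2 = 32.01, so τ_2 = 32.01 − 3.366 = 28.64 years.
γ_2 = 37.32/28.64 = 1.303; β = √(1 − 1/γ²) = √0.4109.

β = 0.641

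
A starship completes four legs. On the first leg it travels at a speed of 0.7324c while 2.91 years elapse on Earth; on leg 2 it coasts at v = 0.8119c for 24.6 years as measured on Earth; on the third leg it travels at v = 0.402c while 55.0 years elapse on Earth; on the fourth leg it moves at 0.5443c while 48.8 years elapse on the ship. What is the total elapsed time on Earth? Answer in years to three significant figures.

Δt = 141 years

Leg 1: 2.91 years is already measured on Earth.
Leg 2: 24.6 years is already measured on Earth.
Leg 3: 55.0 years is already measured on Earth.
Leg 4: γ = 1/√(1 − 0.5443²) = 1/√0.7037 = 1.192; Δt_4 = 1.192 × 48.8 = 58.17 years.
Total: 2.910 + 24.60 + 55.00 + 58.17 years.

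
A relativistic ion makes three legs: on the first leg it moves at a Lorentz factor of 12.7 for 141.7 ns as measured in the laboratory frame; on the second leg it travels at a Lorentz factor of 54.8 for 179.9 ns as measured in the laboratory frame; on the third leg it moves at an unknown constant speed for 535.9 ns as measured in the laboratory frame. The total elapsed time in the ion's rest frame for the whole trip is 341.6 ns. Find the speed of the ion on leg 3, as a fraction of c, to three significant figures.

Leg 1: γ = 12.7; τ_1 = 141.7/12.70 = 11.16 ns.
Leg 2: γ = 54.8; τ_2 = 179.9/54.80 = 3.283 ns.
Leg 3: speed unknown; τ_3 = 535.9/γ_3.
Total proper time: 11.16 + 3.283 + τ_3 = 341.6, so τ_3 = 341.6 − 14.44 = 327.2 ns.
γ_3 = 535.9/327.2 = 1.638; β = √(1 − 1/γ²) = √0.6273.

β = 0.792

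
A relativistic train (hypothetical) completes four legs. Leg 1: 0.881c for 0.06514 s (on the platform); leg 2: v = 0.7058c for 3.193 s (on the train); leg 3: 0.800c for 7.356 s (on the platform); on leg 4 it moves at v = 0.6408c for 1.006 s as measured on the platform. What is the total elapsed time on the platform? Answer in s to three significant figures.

Δt = 12.9 s

Leg 1: 0.06514 s is already measured on the platform.
Leg 2: γ = 1/√(1 − 0.7058²) = 1/√0.5018 = 1.412; Δt_2 = 1.412 × 3.193 = 4.507 s.
Leg 3: 7.356 s is already measured on the platform.
Leg 4: 1.006 s is already measured on the platform.
Total: 0.06514 + 4.507 + 7.356 + 1.006 s.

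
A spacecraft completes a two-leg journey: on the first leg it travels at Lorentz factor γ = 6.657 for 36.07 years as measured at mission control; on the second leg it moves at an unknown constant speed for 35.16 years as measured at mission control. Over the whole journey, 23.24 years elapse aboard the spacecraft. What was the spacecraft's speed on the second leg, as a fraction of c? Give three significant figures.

Leg 1: γ = 6.657; τ_1 = 36.07/6.657 = 5.418 years.
Leg 2: speed unknown; τ_2 = 35.16/γ_2.
Total proper time: 5.418 + τ_2 = 23.24, so τ_2 = 23.24 − 5.418 = 17.82 years.
γ_2 = 35.16/17.82 = 1.973; β = √(1 − 1/γ²) = √0.7431.

β = 0.862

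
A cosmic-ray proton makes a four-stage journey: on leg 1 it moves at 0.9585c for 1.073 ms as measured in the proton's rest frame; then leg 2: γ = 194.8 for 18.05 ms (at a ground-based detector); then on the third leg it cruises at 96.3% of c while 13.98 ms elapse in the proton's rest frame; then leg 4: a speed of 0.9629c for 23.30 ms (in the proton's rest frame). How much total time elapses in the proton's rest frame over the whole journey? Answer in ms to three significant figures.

Leg 1: 1.073 ms is already measured in the proton's rest frame.
Leg 2: γ = 194.8; τ_2 = 18.05/194.8 = 0.09266 ms.
Leg 3: 13.98 ms is already measured in the proton's rest frame.
Leg 4: 23.30 ms is already measured in the proton's rest frame.
Total: 1.073 + 0.09266 + 13.98 + 23.30 ms.

τ = 38.4 ms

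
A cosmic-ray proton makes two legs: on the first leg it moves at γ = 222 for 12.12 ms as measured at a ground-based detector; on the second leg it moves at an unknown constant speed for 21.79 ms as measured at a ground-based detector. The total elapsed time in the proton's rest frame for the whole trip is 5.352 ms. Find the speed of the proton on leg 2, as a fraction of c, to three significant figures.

β = 0.970

Leg 1: γ = 222; τ_1 = 12.12/222.0 = 0.05459 ms.
Leg 2: speed unknown; τ_2 = 21.79/γ_2.
Total proper time: 0.05459 + τ_2 = 5.352, so τ_2 = 5.352 − 0.05459 = 5.297 ms.
γ_2 = 21.79/5.297 = 4.113; β = √(1 − 1/γ²) = √0.9409.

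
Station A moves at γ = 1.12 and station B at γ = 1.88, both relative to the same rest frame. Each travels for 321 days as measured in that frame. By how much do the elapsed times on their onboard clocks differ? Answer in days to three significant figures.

|τ_A − τ_B| = 116 days

A: γ = 1.12; τ_A = 321/1.120 = 286.6 days.
B: γ = 1.88; τ_B = 321/1.880 = 170.7 days.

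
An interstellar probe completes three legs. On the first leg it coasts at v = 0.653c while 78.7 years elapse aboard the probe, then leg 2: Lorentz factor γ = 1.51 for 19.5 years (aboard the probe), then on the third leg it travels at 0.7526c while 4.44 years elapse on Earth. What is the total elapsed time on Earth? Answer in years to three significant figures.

Δt = 138 years

Leg 1: γ = 1/√(1 − 0.653²) = 1/√0.5736 = 1.320; Δt_1 = 1.320 × 78.7 = 103.9 years.
Leg 2: γ = 1.51; Δt_2 = 1.510 × 19.5 = 29.44 years.
Leg 3: 4.44 years is already measured on Earth.
Total: 103.9 + 29.44 + 4.440 years.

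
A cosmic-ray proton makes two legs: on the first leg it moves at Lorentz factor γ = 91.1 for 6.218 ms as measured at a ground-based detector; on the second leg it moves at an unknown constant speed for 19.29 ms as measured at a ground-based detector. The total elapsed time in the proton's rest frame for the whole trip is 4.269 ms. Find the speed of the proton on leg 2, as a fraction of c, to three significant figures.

β = 0.976

Leg 1: γ = 91.1; τ_1 = 6.218/91.10 = 0.06825 ms.
Leg 2: speed unknown; τ_2 = 19.29/γ_2.
Total proper time: 0.06825 + τ_2 = 4.269, so τ_2 = 4.269 − 0.06825 = 4.201 ms.
γ_2 = 19.29/4.201 = 4.592; β = √(1 − 1/γ²) = √0.9526.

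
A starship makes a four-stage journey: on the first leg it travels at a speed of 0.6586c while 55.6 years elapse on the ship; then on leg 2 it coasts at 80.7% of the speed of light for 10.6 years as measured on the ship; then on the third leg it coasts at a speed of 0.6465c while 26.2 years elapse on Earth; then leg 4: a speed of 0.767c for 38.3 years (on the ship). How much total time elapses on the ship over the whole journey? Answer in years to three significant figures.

Leg 1: 55.6 years is already measured on the ship.
Leg 2: 10.6 years is already measured on the ship.
Leg 3: γ = 1/√(1 − 0.6465²) = 1/√0.5820 = 1.311; τ_3 = 26.2/1.311 = 19.99 years.
Leg 4: 38.3 years is already measured on the ship.
Total: 55.60 + 10.60 + 19.99 + 38.30 years.

τ = 124 years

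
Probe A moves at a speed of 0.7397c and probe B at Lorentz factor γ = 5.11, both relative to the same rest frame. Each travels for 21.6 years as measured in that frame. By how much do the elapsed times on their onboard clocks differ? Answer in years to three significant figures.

|τ_A − τ_B| = 10.3 years

A: γ = 1/√(1 − 0.7397²) = 1/√0.4528 = 1.486; τ_A = 21.6/1.486 = 14.54 years.
B: γ = 5.11; τ_B = 21.6/5.110 = 4.227 years.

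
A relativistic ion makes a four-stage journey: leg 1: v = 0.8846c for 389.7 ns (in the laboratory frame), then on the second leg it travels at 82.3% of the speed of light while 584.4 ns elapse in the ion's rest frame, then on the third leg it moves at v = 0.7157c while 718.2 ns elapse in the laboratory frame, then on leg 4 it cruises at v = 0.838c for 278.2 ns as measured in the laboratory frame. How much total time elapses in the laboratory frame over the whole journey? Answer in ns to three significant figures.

Leg 1: 389.7 ns is already measured in the laboratory frame.
Leg 2: β = 0.823; γ = 1/√(1 − 0.823²) = 1/√0.3227 = 1.760; Δt_2 = 1.760 × 584.4 = 1029 ns.
Leg 3: 718.2 ns is already measured in the laboratory frame.
Leg 4: 278.2 ns is already measured in the laboratory frame.
Total: 389.7 + 1029 + 718.2 + 278.2 ns.

Δt = 2410 ns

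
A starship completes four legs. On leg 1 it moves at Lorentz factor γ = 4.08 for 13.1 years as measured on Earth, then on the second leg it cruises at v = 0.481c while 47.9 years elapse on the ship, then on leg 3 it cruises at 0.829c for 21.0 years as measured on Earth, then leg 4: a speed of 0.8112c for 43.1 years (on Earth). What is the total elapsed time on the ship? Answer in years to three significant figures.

τ = 88.1 years

Leg 1: γ = 4.08; τ_1 = 13.1/4.080 = 3.211 years.
Leg 2: 47.9 years is already measured on the ship.
Leg 3: γ = 1/√(1 − 0.829²) = 1/√0.3128 = 1.788; τ_3 = 21.0/1.788 = 11.74 years.
Leg 4: γ = 1/√(1 − 0.8112²) = 1/√0.3420 = 1.710; τ_4 = 43.1/1.710 = 25.20 years.
Total: 3.211 + 47.90 + 11.74 + 25.20 years.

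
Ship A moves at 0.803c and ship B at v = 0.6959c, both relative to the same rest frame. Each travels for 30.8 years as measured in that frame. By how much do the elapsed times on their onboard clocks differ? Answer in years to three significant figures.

|τ_A − τ_B| = 3.76 years

A: γ = 1/√(1 − 0.803²) = 1/√0.3552 = 1.678; τ_A = 30.8/1.678 = 18.36 years.
B: γ = 1/√(1 − 0.6959²) = 1/√0.5157 = 1.392; τ_B = 30.8/1.392 = 22.12 years.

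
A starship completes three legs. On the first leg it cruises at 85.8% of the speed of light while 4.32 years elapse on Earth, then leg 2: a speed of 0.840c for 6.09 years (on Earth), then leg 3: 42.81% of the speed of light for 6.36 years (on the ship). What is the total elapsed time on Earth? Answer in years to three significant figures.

Leg 1: 4.32 years is already measured on Earth.
Leg 2: 6.09 years is already measured on Earth.
Leg 3: β = 0.4281; γ = 1/√(1 − 0.4281²) = 1/√0.8167 = 1.107; Δt_3 = 1.107 × 6.36 = 7.037 years.
Total: 4.320 + 6.090 + 7.037 years.

Δt = 17.4 years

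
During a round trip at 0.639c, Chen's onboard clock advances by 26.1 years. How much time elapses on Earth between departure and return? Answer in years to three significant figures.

γ = 1/√(1 − 0.639²) = 1/√0.5917 = 1.300
Earth-frame duration is the dilated interval: Δt = γτ = 1.300 × 26.1 years.

Δt = 33.9 years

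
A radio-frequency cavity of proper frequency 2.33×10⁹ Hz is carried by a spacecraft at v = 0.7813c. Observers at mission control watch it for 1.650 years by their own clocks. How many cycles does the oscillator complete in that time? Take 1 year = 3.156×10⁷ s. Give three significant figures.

N = 7.57×10¹⁶

γ = 1/√(1 − 0.7813²) = 1/√0.3896 = 1.602
During 1.650 years of lab time, the oscillator's proper time advances by τ = Δt/γ = 1.650/1.602 = 1.030 years = 3.250×10⁷ s.
N = f × τ = 2.33×10⁹ × 3.250×10⁷ = 7.573×10¹⁶.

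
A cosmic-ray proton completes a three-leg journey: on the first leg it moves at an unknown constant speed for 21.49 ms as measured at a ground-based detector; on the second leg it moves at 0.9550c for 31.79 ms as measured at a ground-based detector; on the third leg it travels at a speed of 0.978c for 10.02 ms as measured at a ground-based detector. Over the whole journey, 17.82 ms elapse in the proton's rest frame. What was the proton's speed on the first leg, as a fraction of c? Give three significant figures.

β = 0.956

Leg 1: speed unknown; τ_1 = 21.49/γ_1.
Leg 2: γ = 1/√(1 − 0.9550²) = 1/√0.08798 = 3.371; τ_2 = 31.79/3.371 = 9.429 ms.
Leg 3: γ = 1/√(1 − 0.978²) = 1/√0.04352 = 4.794; τ_3 = 10.02/4.794 = 2.090 ms.
Total proper time: τ_1 + 9.429 + 2.090 = 17.82, so τ_1 = 17.82 − 11.52 = 6.301 ms.
γ_1 = 21.49/6.301 = 3.411; β = √(1 − 1/γ²) = √0.9140.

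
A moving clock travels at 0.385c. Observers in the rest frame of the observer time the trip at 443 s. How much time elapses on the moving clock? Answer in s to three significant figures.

γ = 1/√(1 − 0.385²) = 1/√0.8518 = 1.084
The interval measured in the rest frame of the observer is the dilated one; the clock on the moving clock measures the proper time τ = Δt/γ = 443/1.084 s.

τ = 409 s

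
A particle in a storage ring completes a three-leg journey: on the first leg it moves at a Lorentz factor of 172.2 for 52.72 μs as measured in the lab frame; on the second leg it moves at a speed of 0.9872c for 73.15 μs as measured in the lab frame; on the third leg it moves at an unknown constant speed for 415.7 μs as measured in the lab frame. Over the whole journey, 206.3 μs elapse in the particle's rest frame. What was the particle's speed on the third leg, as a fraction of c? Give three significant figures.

Leg 1: γ = 172.2; τ_1 = 52.72/172.2 = 0.3062 μs.
Leg 2: γ = 1/√(1 − 0.9872²) = 1/√0.02544 = 6.270; τ_2 = 73.15/6.270 = 11.67 μs.
Leg 3: speed unknown; τ_3 = 415.7/γ_3.
Total proper time: 0.3062 + 11.67 + τ_3 = 206.3, so τ_3 = 206.3 − 11.97 = 194.3 μs.
γ_3 = 415.7/194.3 = 2.139; β = √(1 − 1/γ²) = √0.7815.

β = 0.884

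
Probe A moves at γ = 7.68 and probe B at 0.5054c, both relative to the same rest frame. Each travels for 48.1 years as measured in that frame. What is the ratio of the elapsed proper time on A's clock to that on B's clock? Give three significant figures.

A: γ = 7.68. B: γ = 1/√(1 − 0.5054²) = 1/√0.7446 = 1.159.
τ_A/τ_B = γ_B/γ_A = 1.159/7.680 = 0.1509, so τ_A/τ_B = 0.1509.

τ_A/τ_B = 0.151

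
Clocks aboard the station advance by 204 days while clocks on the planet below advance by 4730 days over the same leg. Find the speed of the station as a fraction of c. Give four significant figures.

β = 0.9991

The proper time is measured aboard the station (both events occur at the station's location); Δt is measured on the planet below. γ = Δt/τ = 4730/204 = 23.19.
β = √(1 − 1/γ²) = √(1 − 0.001860) = √0.9981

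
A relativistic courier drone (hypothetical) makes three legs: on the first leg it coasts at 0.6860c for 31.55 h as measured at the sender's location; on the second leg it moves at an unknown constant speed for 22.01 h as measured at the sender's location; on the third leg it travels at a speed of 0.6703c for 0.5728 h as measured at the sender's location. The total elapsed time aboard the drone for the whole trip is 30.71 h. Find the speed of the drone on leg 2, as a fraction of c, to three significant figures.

Leg 1: γ = 1/√(1 − 0.6860²) = 1/√0.5294 = 1.374; τ_1 = 31.55/1.374 = 22.96 h.
Leg 2: speed unknown; τ_2 = 22.01/γ_2.
Leg 3: γ = 1/√(1 − 0.6703²) = 1/√0.5507 = 1.348; τ_3 = 0.5728/1.348 = 0.4251 h.
Total proper time: 22.96 + τ_2 + 0.4251 = 30.71, so τ_2 = 30.71 − 23.38 = 7.329 h.
γ_2 = 22.01/7.329 = 3.003; β = √(1 − 1/γ²) = √0.8891.

β = 0.943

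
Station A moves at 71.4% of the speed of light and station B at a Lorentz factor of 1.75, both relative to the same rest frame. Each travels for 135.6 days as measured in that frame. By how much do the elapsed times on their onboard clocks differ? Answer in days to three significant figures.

A: β = 0.714; γ = 1/√(1 − 0.714²) = 1/√0.4902 = 1.428; τ_A = 135.6/1.428 = 94.94 days.
B: γ = 1.75; τ_B = 135.6/1.750 = 77.49 days.

|τ_A − τ_B| = 17.5 days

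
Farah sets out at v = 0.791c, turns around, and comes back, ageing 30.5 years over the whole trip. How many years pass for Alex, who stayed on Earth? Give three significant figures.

Δt = 49.9 years

γ = 1/√(1 − 0.791²) = 1/√0.3743 = 1.634
Earth-frame duration is the dilated interval: Δt = γτ = 1.634 × 30.5 years.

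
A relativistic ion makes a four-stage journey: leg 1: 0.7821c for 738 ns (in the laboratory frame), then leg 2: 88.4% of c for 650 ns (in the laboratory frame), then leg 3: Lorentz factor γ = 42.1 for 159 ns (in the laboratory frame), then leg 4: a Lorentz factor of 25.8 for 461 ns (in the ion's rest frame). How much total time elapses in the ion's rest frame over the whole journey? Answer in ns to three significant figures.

Leg 1: γ = 1/√(1 − 0.7821²) = 1/√0.3883 = 1.605; τ_1 = 738/1.605 = 459.9 ns.
Leg 2: β = 0.884; γ = 1/√(1 − 0.884²) = 1/√0.2185 = 2.139; τ_2 = 650/2.139 = 303.9 ns.
Leg 3: γ = 42.1; τ_3 = 159/42.10 = 3.777 ns.
Leg 4: 461 ns is already measured in the ion's rest frame.
Total: 459.9 + 303.9 + 3.777 + 461.0 ns.

τ = 1230 ns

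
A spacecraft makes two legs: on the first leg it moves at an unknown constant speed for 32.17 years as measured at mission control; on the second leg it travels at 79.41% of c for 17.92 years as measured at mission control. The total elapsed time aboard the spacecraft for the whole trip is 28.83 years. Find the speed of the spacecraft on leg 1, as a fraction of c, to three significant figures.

Leg 1: speed unknown; τ_1 = 32.17/γ_1.
Leg 2: β = 0.7941; γ = 1/√(1 − 0.7941²) = 1/√0.3694 = 1.645; τ_2 = 17.92/1.645 = 10.89 years.
Total proper time: τ_1 + 10.89 = 28.83, so τ_1 = 28.83 − 10.89 = 17.94 years.
γ_1 = 32.17/17.94 = 1.793; β = √(1 − 1/γ²) = √0.6891.

β = 0.830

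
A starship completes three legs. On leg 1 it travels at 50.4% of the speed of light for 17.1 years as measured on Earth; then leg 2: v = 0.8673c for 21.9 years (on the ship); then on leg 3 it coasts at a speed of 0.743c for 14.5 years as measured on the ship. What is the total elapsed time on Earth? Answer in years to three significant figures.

Leg 1: 17.1 years is already measured on Earth.
Leg 2: γ = 1/√(1 − 0.8673²) = 1/√0.2478 = 2.009; Δt_2 = 2.009 × 21.9 = 43.99 years.
Leg 3: γ = 1/√(1 − 0.743²) = 1/√0.4480 = 1.494; Δt_3 = 1.494 × 14.5 = 21.66 years.
Total: 17.10 + 43.99 + 21.66 years.

Δt = 82.8 years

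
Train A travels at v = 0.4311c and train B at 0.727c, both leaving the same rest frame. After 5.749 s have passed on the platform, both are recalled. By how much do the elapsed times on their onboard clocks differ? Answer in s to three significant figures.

A: γ = 1/√(1 − 0.4311²) = 1/√0.8142 = 1.108; τ_A = 5.749/1.108 = 5.187 s.
B: γ = 1/√(1 − 0.727²) = 1/√0.4715 = 1.456; τ_B = 5.749/1.456 = 3.947 s.

|τ_A − τ_B| = 1.24 s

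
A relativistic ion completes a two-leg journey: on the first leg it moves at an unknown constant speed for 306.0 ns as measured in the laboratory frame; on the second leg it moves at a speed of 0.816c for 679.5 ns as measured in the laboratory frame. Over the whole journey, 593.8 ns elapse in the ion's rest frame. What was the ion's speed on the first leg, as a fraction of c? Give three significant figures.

Leg 1: speed unknown; τ_1 = 306.0/γ_1.
Leg 2: γ = 1/√(1 − 0.816²) = 1/√0.3341 = 1.730; τ_2 = 679.5/1.730 = 392.8 ns.
Total proper time: τ_1 + 392.8 = 593.8, so τ_1 = 593.8 − 392.8 = 201.0 ns.
γ_1 = 306.0/201.0 = 1.522; β = √(1 − 1/γ²) = √0.5685.

β = 0.754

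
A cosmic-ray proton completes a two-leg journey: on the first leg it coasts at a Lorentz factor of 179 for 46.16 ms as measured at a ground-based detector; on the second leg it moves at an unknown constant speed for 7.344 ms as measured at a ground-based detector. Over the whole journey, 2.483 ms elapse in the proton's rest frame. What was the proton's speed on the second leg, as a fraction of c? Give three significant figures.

Leg 1: γ = 179; τ_1 = 46.16/179.0 = 0.2579 ms.
Leg 2: speed unknown; τ_2 = 7.344/γ_2.
Total proper time: 0.2579 + τ_2 = 2.483, so τ_2 = 2.483 − 0.2579 = 2.225 ms.
γ_2 = 7.344/2.225 = 3.300; β = √(1 − 1/γ²) = √0.9082.

β = 0.953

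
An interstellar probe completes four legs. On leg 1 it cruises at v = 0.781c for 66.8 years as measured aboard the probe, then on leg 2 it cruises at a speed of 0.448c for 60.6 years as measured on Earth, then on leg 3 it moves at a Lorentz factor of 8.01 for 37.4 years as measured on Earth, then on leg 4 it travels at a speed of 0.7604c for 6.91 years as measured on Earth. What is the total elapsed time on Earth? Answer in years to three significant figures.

Δt = 212 years

Leg 1: γ = 1/√(1 − 0.781²) = 1/√0.3900 = 1.601; Δt_1 = 1.601 × 66.8 = 107.0 years.
Leg 2: 60.6 years is already measured on Earth.
Leg 3: 37.4 years is already measured on Earth.
Leg 4: 6.91 years is already measured on Earth.
Total: 107.0 + 60.60 + 37.40 + 6.910 years.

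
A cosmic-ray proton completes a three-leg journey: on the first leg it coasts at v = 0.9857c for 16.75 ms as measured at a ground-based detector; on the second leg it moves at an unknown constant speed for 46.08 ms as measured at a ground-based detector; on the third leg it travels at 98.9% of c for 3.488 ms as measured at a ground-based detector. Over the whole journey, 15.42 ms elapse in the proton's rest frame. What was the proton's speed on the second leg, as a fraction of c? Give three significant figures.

Leg 1: γ = 1/√(1 − 0.9857²) = 1/√0.02840 = 5.934; τ_1 = 16.75/5.934 = 2.823 ms.
Leg 2: speed unknown; τ_2 = 46.08/γ_2.
Leg 3: β = 0.989; γ = 1/√(1 − 0.989²) = 1/√0.02188 = 6.761; τ_3 = 3.488/6.761 = 0.5159 ms.
Total proper time: 2.823 + τ_2 + 0.5159 = 15.42, so τ_2 = 15.42 − 3.338 = 12.08 ms.
γ_2 = 46.08/12.08 = 3.814; β = √(1 − 1/γ²) = √0.9313.

β = 0.965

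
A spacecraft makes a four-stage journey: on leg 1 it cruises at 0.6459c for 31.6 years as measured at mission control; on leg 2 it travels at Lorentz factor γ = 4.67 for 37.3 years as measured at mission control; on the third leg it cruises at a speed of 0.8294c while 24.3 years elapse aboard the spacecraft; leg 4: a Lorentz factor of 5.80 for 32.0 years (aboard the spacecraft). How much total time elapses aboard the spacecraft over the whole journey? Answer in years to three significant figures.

Leg 1: γ = 1/√(1 − 0.6459²) = 1/√0.5828 = 1.310; τ_1 = 31.6/1.310 = 24.12 years.
Leg 2: γ = 4.67; τ_2 = 37.3/4.670 = 7.987 years.
Leg 3: 24.3 years is already measured aboard the spacecraft.
Leg 4: 32.0 years is already measured aboard the spacecraft.
Total: 24.12 + 7.987 + 24.30 + 32.00 years.

τ = 88.4 years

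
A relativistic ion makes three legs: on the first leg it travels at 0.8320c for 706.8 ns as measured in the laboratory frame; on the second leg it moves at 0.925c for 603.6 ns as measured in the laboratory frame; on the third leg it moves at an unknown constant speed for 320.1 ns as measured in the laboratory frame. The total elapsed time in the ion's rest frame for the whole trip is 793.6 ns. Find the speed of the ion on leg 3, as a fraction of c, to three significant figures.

Leg 1: γ = 1/√(1 − 0.8320²) = 1/√0.3078 = 1.803; τ_1 = 706.8/1.803 = 392.1 ns.
Leg 2: γ = 1/√(1 − 0.925²) = 1/√0.1444 = 2.632; τ_2 = 603.6/2.632 = 229.3 ns.
Leg 3: speed unknown; τ_3 = 320.1/γ_3.
Total proper time: 392.1 + 229.3 + τ_3 = 793.6, so τ_3 = 793.6 − 621.5 = 172.1 ns.
γ_3 = 320.1/172.1 = 1.860; β = √(1 − 1/γ²) = √0.7108.

β = 0.843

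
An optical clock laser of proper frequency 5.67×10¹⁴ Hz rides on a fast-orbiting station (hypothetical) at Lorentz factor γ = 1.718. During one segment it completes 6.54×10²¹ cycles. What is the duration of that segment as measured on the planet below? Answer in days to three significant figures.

Δt = 229 days

γ = 1.718
Proper time for N cycles: τ = N/f = 6.54×10²¹/(5.67×10¹⁴) = 1.153×10⁷ s = 133.5 days.
Lab-frame duration Δt = γτ = 1.718 × 133.5 = 229.4 days.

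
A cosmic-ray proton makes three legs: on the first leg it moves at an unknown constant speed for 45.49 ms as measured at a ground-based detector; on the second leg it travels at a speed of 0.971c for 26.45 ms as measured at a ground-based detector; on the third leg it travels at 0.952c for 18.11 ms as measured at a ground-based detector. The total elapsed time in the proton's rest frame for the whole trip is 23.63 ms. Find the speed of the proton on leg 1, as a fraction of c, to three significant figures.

Leg 1: speed unknown; τ_1 = 45.49/γ_1.
Leg 2: γ = 1/√(1 − 0.971²) = 1/√0.05716 = 4.183; τ_2 = 26.45/4.183 = 6.324 ms.
Leg 3: γ = 1/√(1 − 0.952²) = 1/√0.09370 = 3.267; τ_3 = 18.11/3.267 = 5.543 ms.
Total proper time: τ_1 + 6.324 + 5.543 = 23.63, so τ_1 = 23.63 − 11.87 = 11.76 ms.
γ_1 = 45.49/11.76 = 3.867; β = √(1 − 1/γ²) = √0.9331.

β = 0.966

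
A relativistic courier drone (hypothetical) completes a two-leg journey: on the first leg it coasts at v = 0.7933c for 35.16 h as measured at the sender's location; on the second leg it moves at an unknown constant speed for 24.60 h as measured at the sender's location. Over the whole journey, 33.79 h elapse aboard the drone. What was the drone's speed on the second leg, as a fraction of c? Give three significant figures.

β = 0.864

Leg 1: γ = 1/√(1 − 0.7933²) = 1/√0.3707 = 1.642; τ_1 = 35.16/1.642 = 21.41 h.
Leg 2: speed unknown; τ_2 = 24.60/γ_2.
Total proper time: 21.41 + τ_2 = 33.79, so τ_2 = 33.79 − 21.41 = 12.38 h.
γ_2 = 24.60/12.38 = 1.987; β = √(1 − 1/γ²) = √0.7466.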